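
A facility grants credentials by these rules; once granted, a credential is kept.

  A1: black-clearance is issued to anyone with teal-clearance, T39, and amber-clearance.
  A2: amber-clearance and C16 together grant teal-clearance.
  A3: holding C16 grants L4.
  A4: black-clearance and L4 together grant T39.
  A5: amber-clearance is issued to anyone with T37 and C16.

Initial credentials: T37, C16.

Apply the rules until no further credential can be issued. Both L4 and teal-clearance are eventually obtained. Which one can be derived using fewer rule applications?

L4

L4: Holding C16 grants L4 (A3). [1 rule application]
teal-clearance: Holding T37 and C16 grants amber-clearance (A5). Holding amber-clearance and C16 grants teal-clearance (A2). [2 rule applications]
L4 needs fewer.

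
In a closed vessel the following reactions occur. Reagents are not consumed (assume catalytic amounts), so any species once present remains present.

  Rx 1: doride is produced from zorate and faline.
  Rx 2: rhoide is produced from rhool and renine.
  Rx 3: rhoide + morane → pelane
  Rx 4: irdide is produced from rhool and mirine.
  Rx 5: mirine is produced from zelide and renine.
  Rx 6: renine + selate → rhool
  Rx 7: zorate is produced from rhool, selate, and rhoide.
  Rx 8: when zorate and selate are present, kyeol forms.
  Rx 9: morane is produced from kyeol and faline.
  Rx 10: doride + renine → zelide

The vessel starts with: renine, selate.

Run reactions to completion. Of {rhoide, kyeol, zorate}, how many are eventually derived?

3

renine and selate present → rhool forms (Rx 6).
rhool and renine present → rhoide forms (Rx 2).
rhool, selate, and rhoide present → zorate forms (Rx 7).
zorate and selate present → kyeol forms (Rx 8).
rhoide: reached.
kyeol: reached.
zorate: reached.
All 3 are reached.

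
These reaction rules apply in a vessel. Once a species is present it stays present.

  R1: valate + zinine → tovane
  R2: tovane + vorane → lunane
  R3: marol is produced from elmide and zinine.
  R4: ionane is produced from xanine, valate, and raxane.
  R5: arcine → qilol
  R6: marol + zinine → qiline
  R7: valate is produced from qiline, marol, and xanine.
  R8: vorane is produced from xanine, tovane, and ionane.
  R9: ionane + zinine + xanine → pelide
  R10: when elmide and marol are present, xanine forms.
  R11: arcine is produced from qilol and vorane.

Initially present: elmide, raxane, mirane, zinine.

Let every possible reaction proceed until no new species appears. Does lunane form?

elmide and zinine present → marol forms (R3).
elmide and marol present → xanine forms (R10).
marol and zinine present → qiline forms (R6).
qiline, marol, and xanine present → valate forms (R7).
xanine, valate, and raxane present → ionane forms (R4).
valate and zinine present → tovane forms (R1).
xanine, tovane, and ionane present → vorane forms (R8).
tovane and vorane present → lunane forms (R2).

Yes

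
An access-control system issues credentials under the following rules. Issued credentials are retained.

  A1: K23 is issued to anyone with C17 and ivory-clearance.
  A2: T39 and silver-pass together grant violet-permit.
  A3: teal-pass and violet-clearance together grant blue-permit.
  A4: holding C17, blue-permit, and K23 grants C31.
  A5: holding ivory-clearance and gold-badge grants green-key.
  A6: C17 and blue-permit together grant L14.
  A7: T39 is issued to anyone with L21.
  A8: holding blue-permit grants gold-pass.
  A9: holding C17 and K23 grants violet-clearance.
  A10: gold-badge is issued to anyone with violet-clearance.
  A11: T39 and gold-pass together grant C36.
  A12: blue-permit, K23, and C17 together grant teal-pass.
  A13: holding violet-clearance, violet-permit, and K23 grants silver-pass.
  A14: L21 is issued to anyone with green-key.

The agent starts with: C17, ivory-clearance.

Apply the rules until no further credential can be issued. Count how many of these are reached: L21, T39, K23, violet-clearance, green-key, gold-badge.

6

Holding C17 and ivory-clearance grants K23 (A1).
Holding C17 and K23 grants violet-clearance (A9).
Holding violet-clearance grants gold-badge (A10).
Holding ivory-clearance and gold-badge grants green-key (A5).
Holding green-key grants L21 (A14).
Holding L21 grants T39 (A7).
L21: reached.
T39: reached.
K23: reached.
violet-clearance: reached.
green-key: reached.
gold-badge: reached.
All 6 are reached.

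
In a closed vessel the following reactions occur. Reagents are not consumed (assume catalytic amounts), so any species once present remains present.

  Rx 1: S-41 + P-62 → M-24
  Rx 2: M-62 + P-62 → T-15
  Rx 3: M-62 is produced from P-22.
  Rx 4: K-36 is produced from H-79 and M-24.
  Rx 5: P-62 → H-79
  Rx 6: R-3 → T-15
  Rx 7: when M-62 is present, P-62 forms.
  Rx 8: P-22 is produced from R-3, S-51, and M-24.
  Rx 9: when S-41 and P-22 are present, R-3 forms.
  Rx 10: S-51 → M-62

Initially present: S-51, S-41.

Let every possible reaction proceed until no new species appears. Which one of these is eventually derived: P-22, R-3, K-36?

K-36

S-51 present → M-62 forms (Rx 10).
M-62 present → P-62 forms (Rx 7).
P-62 present → H-79 forms (Rx 5).
S-41 and P-62 present → M-24 forms (Rx 1).
H-79 and M-24 present → K-36 forms (Rx 4).
R-3 would need S-41 and P-22 (Rx 9), but P-22 never forms. P-22 would need R-3, S-51, and M-24 (Rx 8), but R-3 never forms.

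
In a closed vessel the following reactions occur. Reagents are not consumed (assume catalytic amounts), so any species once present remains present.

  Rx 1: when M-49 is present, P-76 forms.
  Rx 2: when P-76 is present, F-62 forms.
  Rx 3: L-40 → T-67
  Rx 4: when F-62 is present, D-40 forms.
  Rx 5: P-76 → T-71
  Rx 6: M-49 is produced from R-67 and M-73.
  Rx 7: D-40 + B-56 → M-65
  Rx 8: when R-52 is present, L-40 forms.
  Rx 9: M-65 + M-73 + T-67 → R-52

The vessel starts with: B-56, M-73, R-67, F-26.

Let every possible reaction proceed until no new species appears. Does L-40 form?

No

L-40 would need R-52 (Rx 8), but R-52 never forms.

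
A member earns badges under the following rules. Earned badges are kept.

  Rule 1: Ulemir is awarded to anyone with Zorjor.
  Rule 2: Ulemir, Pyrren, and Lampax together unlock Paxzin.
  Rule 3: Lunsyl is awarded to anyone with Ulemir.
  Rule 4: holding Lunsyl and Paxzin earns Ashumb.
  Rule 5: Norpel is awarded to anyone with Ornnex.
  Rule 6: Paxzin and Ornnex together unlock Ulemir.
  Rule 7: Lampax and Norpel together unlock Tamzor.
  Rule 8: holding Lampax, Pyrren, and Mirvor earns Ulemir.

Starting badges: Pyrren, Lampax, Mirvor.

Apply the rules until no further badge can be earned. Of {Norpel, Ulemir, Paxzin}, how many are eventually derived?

With Lampax, Pyrren, and Mirvor, Ulemir is earned (Rule 8).
With Ulemir, Pyrren, and Lampax, Paxzin is earned (Rule 2).
Norpel would need Ornnex (Rule 5), but Ornnex is never earned.
Ulemir: reached.
Paxzin: reached.
Reached: Ulemir and Paxzin — 2 of the 3.

2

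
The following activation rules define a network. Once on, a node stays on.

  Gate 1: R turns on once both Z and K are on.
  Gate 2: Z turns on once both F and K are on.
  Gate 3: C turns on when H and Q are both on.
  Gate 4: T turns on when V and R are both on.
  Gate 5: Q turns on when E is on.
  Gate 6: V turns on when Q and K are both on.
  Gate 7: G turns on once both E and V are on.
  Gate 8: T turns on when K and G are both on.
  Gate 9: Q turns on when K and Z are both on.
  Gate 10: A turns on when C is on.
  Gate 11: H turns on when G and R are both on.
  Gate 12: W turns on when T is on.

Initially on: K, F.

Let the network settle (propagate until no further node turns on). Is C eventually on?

C would need H and Q (Gate 3), but H never turns on.

No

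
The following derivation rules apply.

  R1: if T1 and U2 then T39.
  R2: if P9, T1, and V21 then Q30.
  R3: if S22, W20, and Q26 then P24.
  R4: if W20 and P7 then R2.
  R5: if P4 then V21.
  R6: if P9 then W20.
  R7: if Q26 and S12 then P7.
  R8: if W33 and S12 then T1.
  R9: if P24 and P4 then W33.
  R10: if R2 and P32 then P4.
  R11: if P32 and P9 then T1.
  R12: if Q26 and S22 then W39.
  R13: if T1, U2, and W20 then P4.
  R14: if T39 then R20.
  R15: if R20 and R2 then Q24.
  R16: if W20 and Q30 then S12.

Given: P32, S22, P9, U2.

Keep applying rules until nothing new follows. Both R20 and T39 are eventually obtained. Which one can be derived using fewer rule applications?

T39: P32 and P9 hold, so T1 follows (R11). T1 and U2 hold, so T39 follows (R1). [2 rule applications]
R20: P32 and P9 hold, so T1 follows (R11). T1 and U2 hold, so T39 follows (R1). From T39, R14 gives R20. [3 rule applications]
T39 needs fewer.

T39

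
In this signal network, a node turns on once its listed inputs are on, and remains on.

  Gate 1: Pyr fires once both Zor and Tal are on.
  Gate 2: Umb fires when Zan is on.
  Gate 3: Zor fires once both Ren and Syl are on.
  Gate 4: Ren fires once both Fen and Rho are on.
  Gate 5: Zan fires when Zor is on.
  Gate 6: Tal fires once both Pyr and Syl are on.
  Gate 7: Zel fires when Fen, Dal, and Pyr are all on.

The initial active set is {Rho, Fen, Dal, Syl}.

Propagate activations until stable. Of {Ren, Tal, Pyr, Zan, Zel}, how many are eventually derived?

2

Gate 4: Fen and Rho on → Ren on.
Ren and Syl are on, so Zor fires (Gate 3).
Zor is on, so Zan fires (Gate 5).
Ren: reached.
Tal would need Pyr and Syl (Gate 6), but Pyr never turns on.
Pyr would need Zor and Tal (Gate 1), but Tal never turns on.
Zan: reached.
Zel would need Fen, Dal, and Pyr (Gate 7), but Pyr never turns on.
Reached: Ren and Zan — 2 of the 5.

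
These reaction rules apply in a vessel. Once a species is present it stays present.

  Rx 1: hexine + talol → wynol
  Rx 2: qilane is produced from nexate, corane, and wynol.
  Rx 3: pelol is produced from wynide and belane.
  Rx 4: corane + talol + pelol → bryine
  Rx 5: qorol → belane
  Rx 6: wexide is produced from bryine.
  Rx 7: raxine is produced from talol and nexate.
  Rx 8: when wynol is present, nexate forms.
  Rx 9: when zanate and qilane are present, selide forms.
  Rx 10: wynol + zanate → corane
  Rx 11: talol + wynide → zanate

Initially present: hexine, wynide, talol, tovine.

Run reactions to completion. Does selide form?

Yes

hexine and talol present → wynol forms (Rx 1).
talol and wynide present → zanate forms (Rx 11).
wynol present → nexate forms (Rx 8).
wynol and zanate present → corane forms (Rx 10).
nexate, corane, and wynol present → qilane forms (Rx 2).
zanate and qilane present → selide forms (Rx 9).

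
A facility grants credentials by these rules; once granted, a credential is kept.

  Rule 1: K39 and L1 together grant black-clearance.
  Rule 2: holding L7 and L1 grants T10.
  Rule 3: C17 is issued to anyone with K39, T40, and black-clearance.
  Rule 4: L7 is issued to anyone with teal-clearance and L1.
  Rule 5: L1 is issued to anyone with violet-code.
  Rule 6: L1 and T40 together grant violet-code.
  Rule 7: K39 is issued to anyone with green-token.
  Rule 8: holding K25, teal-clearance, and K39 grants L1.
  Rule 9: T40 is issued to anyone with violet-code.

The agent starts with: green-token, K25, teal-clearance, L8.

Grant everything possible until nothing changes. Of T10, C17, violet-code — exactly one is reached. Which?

T10

Holding green-token grants K39 (Rule 7).
Holding K25, teal-clearance, and K39 grants L1 (Rule 8).
Holding teal-clearance and L1 grants L7 (Rule 4).
Holding L7 and L1 grants T10 (Rule 2).
violet-code would need L1 and T40 (Rule 6), but T40 is never granted. C17 would need K39, T40, and black-clearance (Rule 3), but T40 is never granted.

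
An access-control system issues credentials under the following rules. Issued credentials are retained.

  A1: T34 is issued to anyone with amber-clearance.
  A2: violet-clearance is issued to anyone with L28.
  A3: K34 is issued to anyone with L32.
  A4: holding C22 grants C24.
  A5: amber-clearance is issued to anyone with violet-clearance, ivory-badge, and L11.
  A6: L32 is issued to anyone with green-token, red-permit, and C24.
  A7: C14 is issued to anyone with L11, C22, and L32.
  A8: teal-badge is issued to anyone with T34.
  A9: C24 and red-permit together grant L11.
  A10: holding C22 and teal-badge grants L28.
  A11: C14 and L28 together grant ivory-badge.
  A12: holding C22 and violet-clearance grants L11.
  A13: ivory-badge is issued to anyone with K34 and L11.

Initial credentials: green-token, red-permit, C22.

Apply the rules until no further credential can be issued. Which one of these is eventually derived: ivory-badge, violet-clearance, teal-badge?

ivory-badge

Holding C22 grants C24 (A4).
Holding green-token, red-permit, and C24 grants L32 (A6).
Holding C24 and red-permit grants L11 (A9).
Holding L32 grants K34 (A3).
Holding K34 and L11 grants ivory-badge (A13).
teal-badge would need T34 (A8), but T34 is never granted. violet-clearance would need L28 (A2), but L28 is never granted.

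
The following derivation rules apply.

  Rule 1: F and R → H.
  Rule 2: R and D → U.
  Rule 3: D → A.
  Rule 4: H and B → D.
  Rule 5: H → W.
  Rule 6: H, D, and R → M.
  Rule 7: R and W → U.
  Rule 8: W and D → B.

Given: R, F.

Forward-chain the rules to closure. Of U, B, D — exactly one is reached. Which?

F and R hold, so H follows (Rule 1).
H holds, so W follows (Rule 5).
From R and W, Rule 7 gives U.
B would need W and D (Rule 8), but D is never established. D would need H and B (Rule 4), but B is never established.

U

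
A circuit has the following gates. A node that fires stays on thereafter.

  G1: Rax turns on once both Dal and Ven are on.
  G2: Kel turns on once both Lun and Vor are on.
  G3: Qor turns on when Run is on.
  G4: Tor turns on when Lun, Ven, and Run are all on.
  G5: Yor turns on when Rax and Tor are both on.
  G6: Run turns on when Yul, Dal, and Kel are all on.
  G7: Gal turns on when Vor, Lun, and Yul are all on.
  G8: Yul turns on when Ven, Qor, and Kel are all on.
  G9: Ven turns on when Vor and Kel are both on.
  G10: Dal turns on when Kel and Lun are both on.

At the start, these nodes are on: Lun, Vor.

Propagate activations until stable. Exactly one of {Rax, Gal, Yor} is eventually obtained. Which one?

Rax

Lun and Vor are on, so Kel turns on (G2).
G10: Kel and Lun on → Dal on.
Vor and Kel are on, so Ven turns on (G9).
G1: Dal and Ven on → Rax on.
Yor would need Rax and Tor (G5), but Tor never turns on. Gal would need Vor, Lun, and Yul (G7), but Yul never turns on.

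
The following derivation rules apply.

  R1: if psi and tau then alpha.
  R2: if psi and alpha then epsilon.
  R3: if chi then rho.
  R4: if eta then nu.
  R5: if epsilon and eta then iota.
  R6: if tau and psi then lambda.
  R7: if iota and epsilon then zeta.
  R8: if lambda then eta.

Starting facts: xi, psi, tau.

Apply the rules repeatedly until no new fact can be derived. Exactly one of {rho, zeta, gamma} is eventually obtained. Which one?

zeta

From psi and tau, R1 gives alpha.
tau and psi hold, so lambda follows (R6).
From lambda, R8 gives eta.
From psi and alpha, R2 gives epsilon.
From epsilon and eta, R5 gives iota.
iota and epsilon hold, so zeta follows (R7).
No rule produces gamma, and it is not given. rho would need chi (R3), but chi is never established.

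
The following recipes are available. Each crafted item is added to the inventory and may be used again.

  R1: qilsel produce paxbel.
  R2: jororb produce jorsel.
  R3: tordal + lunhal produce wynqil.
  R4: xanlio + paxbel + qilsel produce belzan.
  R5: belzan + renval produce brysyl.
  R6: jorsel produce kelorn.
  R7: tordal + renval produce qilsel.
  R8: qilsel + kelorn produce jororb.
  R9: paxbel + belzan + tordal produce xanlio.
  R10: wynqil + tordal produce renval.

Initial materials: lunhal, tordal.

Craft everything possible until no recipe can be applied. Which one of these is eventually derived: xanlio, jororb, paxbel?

Using R3, tordal and lunhal make wynqil.
wynqil + tordal → renval (R10).
Using R7, tordal and renval make qilsel.
qilsel → paxbel (R1).
jororb would need qilsel and kelorn (R8), but kelorn is never obtained. xanlio would need paxbel, belzan, and tordal (R9), but belzan is never obtained.

paxbel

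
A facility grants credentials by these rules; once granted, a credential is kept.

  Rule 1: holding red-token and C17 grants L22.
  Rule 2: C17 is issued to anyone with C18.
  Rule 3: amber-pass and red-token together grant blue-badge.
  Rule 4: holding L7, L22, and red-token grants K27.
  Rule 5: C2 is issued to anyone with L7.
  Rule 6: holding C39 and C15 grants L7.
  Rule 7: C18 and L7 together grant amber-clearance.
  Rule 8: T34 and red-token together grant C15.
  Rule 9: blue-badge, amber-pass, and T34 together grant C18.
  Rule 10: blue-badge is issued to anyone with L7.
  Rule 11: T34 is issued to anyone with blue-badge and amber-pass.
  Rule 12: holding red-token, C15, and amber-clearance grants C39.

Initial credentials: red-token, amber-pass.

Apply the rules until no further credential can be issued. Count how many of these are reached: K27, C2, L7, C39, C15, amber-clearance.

1

Holding amber-pass and red-token grants blue-badge (Rule 3).
Holding blue-badge and amber-pass grants T34 (Rule 11).
Holding T34 and red-token grants C15 (Rule 8).
K27 would need L7, L22, and red-token (Rule 4), but L7 is never granted.
C2 would need L7 (Rule 5), but L7 is never granted.
L7 would need C39 and C15 (Rule 6), but C39 is never granted.
C39 would need red-token, C15, and amber-clearance (Rule 12), but amber-clearance is never granted.
C15: reached.
amber-clearance would need C18 and L7 (Rule 7), but L7 is never granted.
Reached: C15 — 1 of the 6.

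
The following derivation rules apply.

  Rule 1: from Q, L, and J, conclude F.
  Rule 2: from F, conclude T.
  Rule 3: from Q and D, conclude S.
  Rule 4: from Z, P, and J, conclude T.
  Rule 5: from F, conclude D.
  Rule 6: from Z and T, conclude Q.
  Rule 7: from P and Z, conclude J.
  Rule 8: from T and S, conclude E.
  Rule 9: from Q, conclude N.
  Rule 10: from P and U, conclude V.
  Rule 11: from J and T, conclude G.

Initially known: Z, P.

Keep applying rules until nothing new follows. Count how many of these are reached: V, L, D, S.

0

V would need P and U (Rule 10), but U is never established.
No rule produces L, and it is not given.
D would need F (Rule 5), but F is never established.
S would need Q and D (Rule 3), but D is never established.
None of the 4 are reached.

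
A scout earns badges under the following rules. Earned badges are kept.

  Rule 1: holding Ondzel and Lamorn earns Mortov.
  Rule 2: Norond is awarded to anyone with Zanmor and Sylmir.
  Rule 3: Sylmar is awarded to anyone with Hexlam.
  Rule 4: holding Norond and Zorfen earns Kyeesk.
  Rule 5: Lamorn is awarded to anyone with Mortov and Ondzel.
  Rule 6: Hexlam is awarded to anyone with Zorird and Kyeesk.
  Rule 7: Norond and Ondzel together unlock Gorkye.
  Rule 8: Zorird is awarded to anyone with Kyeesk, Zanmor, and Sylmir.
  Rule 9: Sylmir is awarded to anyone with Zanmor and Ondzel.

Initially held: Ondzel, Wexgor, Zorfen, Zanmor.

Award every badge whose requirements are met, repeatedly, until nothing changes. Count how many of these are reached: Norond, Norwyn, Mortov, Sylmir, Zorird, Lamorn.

With Zanmor and Ondzel, Sylmir is earned (Rule 9).
With Zanmor and Sylmir, Norond is earned (Rule 2).
With Norond and Zorfen, Kyeesk is earned (Rule 4).
With Kyeesk, Zanmor, and Sylmir, Zorird is earned (Rule 8).
Norond: reached.
No rule produces Norwyn, and it is not given.
Mortov would need Ondzel and Lamorn (Rule 1), but Lamorn is never earned.
Sylmir: reached.
Zorird: reached.
Lamorn would need Mortov and Ondzel (Rule 5), but Mortov is never earned.
Reached: Norond, Sylmir, and Zorird — 3 of the 6.

3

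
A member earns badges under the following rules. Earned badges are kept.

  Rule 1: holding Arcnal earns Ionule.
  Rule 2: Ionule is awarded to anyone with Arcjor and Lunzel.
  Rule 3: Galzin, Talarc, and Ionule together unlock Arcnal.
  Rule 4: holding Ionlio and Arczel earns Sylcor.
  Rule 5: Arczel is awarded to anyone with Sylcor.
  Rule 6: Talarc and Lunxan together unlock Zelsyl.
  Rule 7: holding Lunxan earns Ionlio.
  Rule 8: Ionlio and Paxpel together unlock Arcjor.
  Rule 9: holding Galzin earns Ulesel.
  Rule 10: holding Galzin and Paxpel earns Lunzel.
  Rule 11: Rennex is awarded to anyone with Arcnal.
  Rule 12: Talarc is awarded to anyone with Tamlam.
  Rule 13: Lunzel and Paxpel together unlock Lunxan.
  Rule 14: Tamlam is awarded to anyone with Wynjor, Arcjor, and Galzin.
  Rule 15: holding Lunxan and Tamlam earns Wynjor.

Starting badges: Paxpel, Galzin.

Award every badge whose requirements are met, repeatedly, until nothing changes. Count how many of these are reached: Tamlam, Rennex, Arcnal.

Tamlam would need Wynjor, Arcjor, and Galzin (Rule 14), but Wynjor is never earned.
Rennex would need Arcnal (Rule 11), but Arcnal is never earned.
Arcnal would need Galzin, Talarc, and Ionule (Rule 3), but Talarc is never earned.
None of the 3 are reached.

0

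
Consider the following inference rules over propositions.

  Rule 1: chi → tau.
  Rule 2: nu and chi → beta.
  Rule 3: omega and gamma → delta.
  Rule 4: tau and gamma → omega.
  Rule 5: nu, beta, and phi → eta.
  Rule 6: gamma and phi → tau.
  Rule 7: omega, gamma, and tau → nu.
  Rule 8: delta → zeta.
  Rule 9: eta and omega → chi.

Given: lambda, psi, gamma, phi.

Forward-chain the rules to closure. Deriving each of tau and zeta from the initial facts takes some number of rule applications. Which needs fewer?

tau

tau: From gamma and phi, Rule 6 gives tau. [1 rule application]
zeta: gamma and phi hold, so tau follows (Rule 6). tau and gamma hold, so omega follows (Rule 4). omega and gamma hold, so delta follows (Rule 3). delta holds, so zeta follows (Rule 8). [4 rule applications]
tau needs fewer.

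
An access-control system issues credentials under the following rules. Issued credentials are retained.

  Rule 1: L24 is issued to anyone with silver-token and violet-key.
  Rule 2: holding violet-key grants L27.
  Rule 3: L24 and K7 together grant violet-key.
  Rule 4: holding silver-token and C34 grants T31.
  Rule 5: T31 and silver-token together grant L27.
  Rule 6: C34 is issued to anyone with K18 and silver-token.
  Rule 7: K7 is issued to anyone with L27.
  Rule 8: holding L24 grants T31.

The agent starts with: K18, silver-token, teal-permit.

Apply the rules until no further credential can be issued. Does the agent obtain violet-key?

No

violet-key would need L24 and K7 (Rule 3), but L24 is never granted.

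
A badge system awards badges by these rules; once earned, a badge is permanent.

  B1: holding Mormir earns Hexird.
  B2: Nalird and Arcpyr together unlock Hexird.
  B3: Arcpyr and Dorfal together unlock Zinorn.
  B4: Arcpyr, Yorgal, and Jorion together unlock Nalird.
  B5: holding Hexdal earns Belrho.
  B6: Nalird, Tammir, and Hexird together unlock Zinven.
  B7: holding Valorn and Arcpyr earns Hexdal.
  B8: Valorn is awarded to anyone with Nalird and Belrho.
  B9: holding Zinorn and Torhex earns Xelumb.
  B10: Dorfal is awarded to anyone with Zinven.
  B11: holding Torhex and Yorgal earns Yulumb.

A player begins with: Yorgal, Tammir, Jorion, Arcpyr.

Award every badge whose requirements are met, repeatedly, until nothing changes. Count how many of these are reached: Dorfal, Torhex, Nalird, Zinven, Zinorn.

4

With Arcpyr, Yorgal, and Jorion, Nalird is earned (B4).
With Nalird and Arcpyr, Hexird is earned (B2).
With Nalird, Tammir, and Hexird, Zinven is earned (B6).
With Zinven, Dorfal is earned (B10).
With Arcpyr and Dorfal, Zinorn is earned (B3).
Dorfal: reached.
No rule produces Torhex, and it is not given.
Nalird: reached.
Zinven: reached.
Zinorn: reached.
Reached: Dorfal, Nalird, Zinven, and Zinorn — 4 of the 5.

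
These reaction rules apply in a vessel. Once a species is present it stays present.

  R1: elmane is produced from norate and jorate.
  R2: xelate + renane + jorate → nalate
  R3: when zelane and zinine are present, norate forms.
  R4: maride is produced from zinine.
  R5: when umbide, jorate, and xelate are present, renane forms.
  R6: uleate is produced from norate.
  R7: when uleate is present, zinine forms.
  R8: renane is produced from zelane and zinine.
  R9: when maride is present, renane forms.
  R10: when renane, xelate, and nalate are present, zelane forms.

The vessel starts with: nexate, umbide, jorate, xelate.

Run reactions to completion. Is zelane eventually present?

Yes

umbide, jorate, and xelate present → renane forms (R5).
xelate, renane, and jorate present → nalate forms (R2).
renane, xelate, and nalate present → zelane forms (R10).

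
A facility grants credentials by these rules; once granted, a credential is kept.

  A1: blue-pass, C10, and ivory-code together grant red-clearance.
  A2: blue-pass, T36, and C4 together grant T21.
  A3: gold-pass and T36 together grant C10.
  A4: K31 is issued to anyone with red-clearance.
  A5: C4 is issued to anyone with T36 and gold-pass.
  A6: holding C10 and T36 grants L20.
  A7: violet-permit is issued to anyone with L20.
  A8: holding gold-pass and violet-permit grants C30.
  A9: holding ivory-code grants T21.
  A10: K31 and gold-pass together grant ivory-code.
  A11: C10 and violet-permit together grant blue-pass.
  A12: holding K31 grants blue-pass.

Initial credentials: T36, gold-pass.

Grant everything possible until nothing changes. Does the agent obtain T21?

Holding T36 and gold-pass grants C4 (A5).
Holding gold-pass and T36 grants C10 (A3).
Holding C10 and T36 grants L20 (A6).
Holding L20 grants violet-permit (A7).
Holding C10 and violet-permit grants blue-pass (A11).
Holding blue-pass, T36, and C4 grants T21 (A2).

Yes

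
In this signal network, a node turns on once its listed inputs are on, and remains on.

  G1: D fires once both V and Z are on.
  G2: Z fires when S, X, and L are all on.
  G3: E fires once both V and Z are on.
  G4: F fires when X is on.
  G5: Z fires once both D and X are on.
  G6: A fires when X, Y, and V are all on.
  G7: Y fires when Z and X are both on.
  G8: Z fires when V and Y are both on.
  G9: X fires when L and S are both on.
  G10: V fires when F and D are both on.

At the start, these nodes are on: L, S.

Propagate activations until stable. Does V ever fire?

No

V would need F and D (G10), but D never turns on.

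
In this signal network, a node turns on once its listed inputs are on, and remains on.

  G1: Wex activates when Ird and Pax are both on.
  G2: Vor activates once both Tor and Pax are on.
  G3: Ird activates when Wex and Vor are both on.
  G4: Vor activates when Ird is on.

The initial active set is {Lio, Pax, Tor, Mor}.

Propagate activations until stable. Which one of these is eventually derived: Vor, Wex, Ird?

Vor

Tor and Pax are on, so Vor activates (G2).
Ird would need Wex and Vor (G3), but Wex never turns on. Wex would need Ird and Pax (G1), but Ird never turns on.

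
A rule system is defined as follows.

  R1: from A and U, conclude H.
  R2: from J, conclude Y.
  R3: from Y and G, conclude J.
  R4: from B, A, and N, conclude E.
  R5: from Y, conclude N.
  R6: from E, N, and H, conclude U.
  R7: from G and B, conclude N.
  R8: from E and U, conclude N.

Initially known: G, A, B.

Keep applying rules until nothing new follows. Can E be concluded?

From G and B, R7 gives N.
From B, A, and N, R4 gives E.

Yes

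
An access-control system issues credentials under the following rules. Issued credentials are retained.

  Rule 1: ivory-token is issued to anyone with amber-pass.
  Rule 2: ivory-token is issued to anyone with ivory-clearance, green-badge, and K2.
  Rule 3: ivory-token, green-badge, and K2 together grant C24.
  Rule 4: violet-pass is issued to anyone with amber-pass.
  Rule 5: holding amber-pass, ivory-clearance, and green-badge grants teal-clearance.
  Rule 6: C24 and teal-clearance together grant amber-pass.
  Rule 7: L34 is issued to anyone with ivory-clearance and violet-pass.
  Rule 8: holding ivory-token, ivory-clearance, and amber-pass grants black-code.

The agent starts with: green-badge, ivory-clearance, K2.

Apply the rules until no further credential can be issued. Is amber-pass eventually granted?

amber-pass would need C24 and teal-clearance (Rule 6), but teal-clearance is never granted.

No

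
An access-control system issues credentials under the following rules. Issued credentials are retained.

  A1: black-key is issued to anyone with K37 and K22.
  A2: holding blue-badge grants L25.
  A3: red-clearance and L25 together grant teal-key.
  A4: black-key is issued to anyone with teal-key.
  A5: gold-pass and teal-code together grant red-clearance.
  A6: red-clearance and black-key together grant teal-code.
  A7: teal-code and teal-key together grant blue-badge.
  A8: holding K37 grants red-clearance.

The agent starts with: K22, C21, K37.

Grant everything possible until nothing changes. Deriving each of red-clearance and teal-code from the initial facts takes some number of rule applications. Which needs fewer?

red-clearance: Holding K37 grants red-clearance (A8). [1 rule application]
teal-code: Holding K37 and K22 grants black-key (A1). Holding K37 grants red-clearance (A8). Holding red-clearance and black-key grants teal-code (A6). [3 rule applications]
red-clearance needs fewer.

red-clearance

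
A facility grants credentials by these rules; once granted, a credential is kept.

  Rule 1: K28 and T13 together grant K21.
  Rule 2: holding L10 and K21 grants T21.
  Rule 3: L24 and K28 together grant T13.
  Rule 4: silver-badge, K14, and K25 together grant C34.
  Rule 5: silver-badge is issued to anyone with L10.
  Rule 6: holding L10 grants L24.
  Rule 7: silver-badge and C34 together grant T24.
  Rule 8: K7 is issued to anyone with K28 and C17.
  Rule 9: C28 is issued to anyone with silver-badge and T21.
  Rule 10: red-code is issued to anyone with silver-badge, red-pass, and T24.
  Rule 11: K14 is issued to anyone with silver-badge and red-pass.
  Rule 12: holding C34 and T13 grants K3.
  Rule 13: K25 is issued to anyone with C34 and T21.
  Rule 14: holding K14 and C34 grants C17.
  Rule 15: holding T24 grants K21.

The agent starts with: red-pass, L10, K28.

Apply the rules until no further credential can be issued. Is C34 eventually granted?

C34 would need silver-badge, K14, and K25 (Rule 4), but K25 is never granted.

No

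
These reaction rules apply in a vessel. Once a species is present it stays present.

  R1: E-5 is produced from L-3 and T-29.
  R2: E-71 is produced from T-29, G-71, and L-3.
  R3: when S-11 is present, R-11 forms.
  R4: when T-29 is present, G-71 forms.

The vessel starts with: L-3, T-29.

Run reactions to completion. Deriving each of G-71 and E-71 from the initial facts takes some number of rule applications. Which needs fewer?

G-71

G-71: T-29 present → G-71 forms (R4). [1 rule application]
E-71: T-29 present → G-71 forms (R4). T-29, G-71, and L-3 present → E-71 forms (R2). [2 rule applications]
G-71 needs fewer.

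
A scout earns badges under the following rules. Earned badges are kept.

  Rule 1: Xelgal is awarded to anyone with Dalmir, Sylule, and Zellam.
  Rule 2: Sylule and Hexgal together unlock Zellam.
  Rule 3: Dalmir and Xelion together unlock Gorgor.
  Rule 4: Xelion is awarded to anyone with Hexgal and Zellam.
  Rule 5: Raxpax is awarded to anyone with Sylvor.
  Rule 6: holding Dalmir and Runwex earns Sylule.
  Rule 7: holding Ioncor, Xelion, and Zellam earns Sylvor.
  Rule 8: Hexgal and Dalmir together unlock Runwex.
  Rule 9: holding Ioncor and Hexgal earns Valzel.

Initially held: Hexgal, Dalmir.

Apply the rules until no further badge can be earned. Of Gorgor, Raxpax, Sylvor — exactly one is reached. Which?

Gorgor

With Hexgal and Dalmir, Runwex is earned (Rule 8).
With Dalmir and Runwex, Sylule is earned (Rule 6).
With Sylule and Hexgal, Zellam is earned (Rule 2).
With Hexgal and Zellam, Xelion is earned (Rule 4).
With Dalmir and Xelion, Gorgor is earned (Rule 3).
Sylvor would need Ioncor, Xelion, and Zellam (Rule 7), but Ioncor is never earned. Raxpax would need Sylvor (Rule 5), but Sylvor is never earned.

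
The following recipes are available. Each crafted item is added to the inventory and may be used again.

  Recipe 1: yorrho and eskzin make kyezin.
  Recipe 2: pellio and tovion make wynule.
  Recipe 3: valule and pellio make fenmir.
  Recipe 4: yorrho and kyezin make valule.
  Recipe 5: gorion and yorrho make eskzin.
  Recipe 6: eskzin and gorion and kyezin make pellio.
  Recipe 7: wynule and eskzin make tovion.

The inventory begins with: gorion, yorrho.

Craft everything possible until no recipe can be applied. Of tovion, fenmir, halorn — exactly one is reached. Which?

Using Recipe 5, gorion and yorrho make eskzin.
Using Recipe 1, yorrho and eskzin make kyezin.
Using Recipe 4, yorrho and kyezin make valule.
Using Recipe 6, eskzin, gorion, and kyezin make pellio.
Using Recipe 3, valule and pellio make fenmir.
tovion would need wynule and eskzin (Recipe 7), but wynule is never obtained. No rule produces halorn, and it is not given.

fenmir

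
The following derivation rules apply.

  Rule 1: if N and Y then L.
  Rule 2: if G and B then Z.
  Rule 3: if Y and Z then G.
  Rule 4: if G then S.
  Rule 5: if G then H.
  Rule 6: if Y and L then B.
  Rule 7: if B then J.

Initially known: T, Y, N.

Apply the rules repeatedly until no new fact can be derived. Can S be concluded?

S would need G (Rule 4), but G is never established.

No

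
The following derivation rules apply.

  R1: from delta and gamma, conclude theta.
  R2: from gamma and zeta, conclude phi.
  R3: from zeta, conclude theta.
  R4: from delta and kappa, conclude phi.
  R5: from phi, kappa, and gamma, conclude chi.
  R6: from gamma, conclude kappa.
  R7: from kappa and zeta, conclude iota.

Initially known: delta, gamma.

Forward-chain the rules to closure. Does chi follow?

Yes

From gamma, R6 gives kappa.
delta and kappa hold, so phi follows (R4).
From phi, kappa, and gamma, R5 gives chi.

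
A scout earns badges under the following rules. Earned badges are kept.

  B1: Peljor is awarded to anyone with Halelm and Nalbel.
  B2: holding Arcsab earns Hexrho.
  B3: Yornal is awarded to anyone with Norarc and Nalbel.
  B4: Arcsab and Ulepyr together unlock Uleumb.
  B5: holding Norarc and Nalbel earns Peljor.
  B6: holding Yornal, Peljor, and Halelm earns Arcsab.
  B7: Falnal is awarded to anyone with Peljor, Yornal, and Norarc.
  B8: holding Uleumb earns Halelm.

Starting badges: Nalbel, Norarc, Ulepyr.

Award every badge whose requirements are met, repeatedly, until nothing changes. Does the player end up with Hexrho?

No

Hexrho would need Arcsab (B2), but Arcsab is never earned.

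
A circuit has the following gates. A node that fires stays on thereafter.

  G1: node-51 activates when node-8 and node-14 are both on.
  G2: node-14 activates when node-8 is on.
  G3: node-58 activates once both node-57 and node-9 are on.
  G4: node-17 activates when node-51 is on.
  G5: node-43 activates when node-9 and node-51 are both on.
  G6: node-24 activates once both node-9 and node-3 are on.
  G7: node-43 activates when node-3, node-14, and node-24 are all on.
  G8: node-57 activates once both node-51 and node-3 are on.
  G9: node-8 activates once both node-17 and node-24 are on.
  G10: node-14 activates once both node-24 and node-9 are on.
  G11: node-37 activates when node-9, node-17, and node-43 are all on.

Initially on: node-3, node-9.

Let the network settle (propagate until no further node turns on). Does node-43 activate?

Yes

node-9 and node-3 are on, so node-24 activates (G6).
G10: node-24 and node-9 on → node-14 on.
G7: node-3, node-14, and node-24 on → node-43 on.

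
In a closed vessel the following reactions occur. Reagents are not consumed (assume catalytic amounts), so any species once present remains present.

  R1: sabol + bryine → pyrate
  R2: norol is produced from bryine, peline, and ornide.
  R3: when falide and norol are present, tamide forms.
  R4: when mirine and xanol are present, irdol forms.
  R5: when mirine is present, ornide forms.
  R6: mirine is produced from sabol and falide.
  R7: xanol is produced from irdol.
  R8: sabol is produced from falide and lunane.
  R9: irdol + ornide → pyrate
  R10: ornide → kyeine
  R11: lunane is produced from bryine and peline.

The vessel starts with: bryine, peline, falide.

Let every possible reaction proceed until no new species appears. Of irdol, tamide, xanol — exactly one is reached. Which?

bryine and peline present → lunane forms (R11).
falide and lunane present → sabol forms (R8).
sabol and falide present → mirine forms (R6).
mirine present → ornide forms (R5).
bryine, peline, and ornide present → norol forms (R2).
falide and norol present → tamide forms (R3).
irdol would need mirine and xanol (R4), but xanol never forms. xanol would need irdol (R7), but irdol never forms.

tamide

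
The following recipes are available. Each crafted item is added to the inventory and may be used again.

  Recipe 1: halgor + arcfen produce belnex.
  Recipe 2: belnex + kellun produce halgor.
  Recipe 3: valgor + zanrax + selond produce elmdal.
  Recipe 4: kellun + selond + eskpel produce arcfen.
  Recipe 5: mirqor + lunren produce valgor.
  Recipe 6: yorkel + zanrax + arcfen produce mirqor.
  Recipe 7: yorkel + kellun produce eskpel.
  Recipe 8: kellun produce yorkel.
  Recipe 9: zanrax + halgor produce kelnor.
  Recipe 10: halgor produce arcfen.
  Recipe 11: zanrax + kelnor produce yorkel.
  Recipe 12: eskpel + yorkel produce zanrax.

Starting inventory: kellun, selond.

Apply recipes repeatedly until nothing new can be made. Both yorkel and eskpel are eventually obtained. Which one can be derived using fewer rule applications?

yorkel: Using Recipe 8, kellun makes yorkel. [1 rule application]
eskpel: kellun → yorkel (Recipe 8). Using Recipe 7, yorkel and kellun make eskpel. [2 rule applications]
yorkel needs fewer.

yorkel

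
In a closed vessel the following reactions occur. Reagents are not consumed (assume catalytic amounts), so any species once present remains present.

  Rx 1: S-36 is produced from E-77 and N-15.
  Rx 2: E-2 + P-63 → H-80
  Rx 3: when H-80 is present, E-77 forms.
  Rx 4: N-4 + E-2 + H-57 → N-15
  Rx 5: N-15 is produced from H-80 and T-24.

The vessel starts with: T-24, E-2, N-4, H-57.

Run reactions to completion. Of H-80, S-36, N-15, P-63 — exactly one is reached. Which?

N-4, E-2, and H-57 present → N-15 forms (Rx 4).
No rule produces P-63, and it is not given. H-80 would need E-2 and P-63 (Rx 2), but P-63 never forms. S-36 would need E-77 and N-15 (Rx 1), but E-77 never forms.

N-15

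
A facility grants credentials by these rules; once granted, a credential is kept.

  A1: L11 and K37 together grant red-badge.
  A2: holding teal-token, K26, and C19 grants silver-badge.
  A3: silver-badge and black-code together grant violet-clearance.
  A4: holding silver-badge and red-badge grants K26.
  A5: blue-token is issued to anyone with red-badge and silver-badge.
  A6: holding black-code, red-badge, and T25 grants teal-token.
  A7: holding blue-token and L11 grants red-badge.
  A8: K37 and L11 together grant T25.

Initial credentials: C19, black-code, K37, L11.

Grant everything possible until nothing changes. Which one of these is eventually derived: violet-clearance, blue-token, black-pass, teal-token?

teal-token

Holding L11 and K37 grants red-badge (A1).
Holding K37 and L11 grants T25 (A8).
Holding black-code, red-badge, and T25 grants teal-token (A6).
blue-token would need red-badge and silver-badge (A5), but silver-badge is never granted. No rule produces black-pass, and it is not given. violet-clearance would need silver-badge and black-code (A3), but silver-badge is never granted.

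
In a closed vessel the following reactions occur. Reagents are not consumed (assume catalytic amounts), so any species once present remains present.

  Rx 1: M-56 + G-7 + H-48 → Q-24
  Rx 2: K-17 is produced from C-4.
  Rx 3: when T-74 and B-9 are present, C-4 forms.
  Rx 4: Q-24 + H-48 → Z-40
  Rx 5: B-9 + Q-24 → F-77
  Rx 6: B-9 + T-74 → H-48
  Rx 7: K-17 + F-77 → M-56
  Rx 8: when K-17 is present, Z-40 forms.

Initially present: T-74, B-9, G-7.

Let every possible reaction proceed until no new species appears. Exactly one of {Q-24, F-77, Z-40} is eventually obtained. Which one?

T-74 and B-9 present → C-4 forms (Rx 3).
C-4 present → K-17 forms (Rx 2).
K-17 present → Z-40 forms (Rx 8).
F-77 would need B-9 and Q-24 (Rx 5), but Q-24 never forms. Q-24 would need M-56, G-7, and H-48 (Rx 1), but M-56 never forms.

Z-40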